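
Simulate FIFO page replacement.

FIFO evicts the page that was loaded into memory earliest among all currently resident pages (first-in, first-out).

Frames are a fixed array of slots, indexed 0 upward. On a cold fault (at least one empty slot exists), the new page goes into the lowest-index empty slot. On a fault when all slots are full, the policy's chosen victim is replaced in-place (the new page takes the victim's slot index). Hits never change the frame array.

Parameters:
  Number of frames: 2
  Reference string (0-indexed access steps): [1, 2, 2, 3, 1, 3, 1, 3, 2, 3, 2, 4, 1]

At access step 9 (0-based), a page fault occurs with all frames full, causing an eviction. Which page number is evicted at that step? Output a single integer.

Answer: 1

Derivation:
Step 0: ref 1 -> FAULT, frames=[1,-]
Step 1: ref 2 -> FAULT, frames=[1,2]
Step 2: ref 2 -> HIT, frames=[1,2]
Step 3: ref 3 -> FAULT, evict 1, frames=[3,2]
Step 4: ref 1 -> FAULT, evict 2, frames=[3,1]
Step 5: ref 3 -> HIT, frames=[3,1]
Step 6: ref 1 -> HIT, frames=[3,1]
Step 7: ref 3 -> HIT, frames=[3,1]
Step 8: ref 2 -> FAULT, evict 3, frames=[2,1]
Step 9: ref 3 -> FAULT, evict 1, frames=[2,3]
At step 9: evicted page 1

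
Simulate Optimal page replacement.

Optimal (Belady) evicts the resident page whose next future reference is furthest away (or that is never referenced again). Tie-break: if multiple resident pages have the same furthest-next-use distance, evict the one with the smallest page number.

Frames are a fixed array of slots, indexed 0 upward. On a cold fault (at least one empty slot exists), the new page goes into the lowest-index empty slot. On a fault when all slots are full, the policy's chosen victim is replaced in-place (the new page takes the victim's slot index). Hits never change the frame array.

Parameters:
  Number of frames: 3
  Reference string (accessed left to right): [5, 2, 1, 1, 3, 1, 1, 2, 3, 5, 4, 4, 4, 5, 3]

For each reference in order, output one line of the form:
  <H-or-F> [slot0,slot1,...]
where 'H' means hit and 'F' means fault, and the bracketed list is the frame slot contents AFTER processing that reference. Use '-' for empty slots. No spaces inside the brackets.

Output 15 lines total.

F [5,-,-]
F [5,2,-]
F [5,2,1]
H [5,2,1]
F [3,2,1]
H [3,2,1]
H [3,2,1]
H [3,2,1]
H [3,2,1]
F [3,2,5]
F [3,4,5]
H [3,4,5]
H [3,4,5]
H [3,4,5]
H [3,4,5]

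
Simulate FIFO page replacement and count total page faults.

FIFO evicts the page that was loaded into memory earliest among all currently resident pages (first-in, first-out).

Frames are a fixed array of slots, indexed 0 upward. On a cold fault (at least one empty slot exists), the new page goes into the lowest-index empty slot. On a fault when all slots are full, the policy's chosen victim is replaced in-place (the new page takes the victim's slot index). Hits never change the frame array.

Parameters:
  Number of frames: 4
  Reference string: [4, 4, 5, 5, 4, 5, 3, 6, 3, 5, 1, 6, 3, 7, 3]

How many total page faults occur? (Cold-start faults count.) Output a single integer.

Answer: 6

Derivation:
Step 0: ref 4 → FAULT, frames=[4,-,-,-]
Step 1: ref 4 → HIT, frames=[4,-,-,-]
Step 2: ref 5 → FAULT, frames=[4,5,-,-]
Step 3: ref 5 → HIT, frames=[4,5,-,-]
Step 4: ref 4 → HIT, frames=[4,5,-,-]
Step 5: ref 5 → HIT, frames=[4,5,-,-]
Step 6: ref 3 → FAULT, frames=[4,5,3,-]
Step 7: ref 6 → FAULT, frames=[4,5,3,6]
Step 8: ref 3 → HIT, frames=[4,5,3,6]
Step 9: ref 5 → HIT, frames=[4,5,3,6]
Step 10: ref 1 → FAULT (evict 4), frames=[1,5,3,6]
Step 11: ref 6 → HIT, frames=[1,5,3,6]
Step 12: ref 3 → HIT, frames=[1,5,3,6]
Step 13: ref 7 → FAULT (evict 5), frames=[1,7,3,6]
Step 14: ref 3 → HIT, frames=[1,7,3,6]
Total faults: 6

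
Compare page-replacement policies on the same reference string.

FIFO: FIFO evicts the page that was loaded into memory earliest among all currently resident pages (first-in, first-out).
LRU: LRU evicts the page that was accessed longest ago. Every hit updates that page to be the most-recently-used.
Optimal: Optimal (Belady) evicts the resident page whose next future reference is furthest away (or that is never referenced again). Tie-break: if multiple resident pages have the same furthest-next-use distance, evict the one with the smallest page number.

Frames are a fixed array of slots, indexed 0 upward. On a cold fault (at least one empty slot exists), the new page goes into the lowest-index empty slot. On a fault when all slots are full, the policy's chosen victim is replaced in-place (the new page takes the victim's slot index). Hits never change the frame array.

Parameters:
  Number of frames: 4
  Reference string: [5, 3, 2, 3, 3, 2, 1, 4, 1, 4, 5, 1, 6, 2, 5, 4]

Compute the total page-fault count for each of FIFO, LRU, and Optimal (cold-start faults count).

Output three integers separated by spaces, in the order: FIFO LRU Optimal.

Answer: 8 9 6

Derivation:
--- FIFO ---
  step 0: ref 5 -> FAULT, frames=[5,-,-,-] (faults so far: 1)
  step 1: ref 3 -> FAULT, frames=[5,3,-,-] (faults so far: 2)
  step 2: ref 2 -> FAULT, frames=[5,3,2,-] (faults so far: 3)
  step 3: ref 3 -> HIT, frames=[5,3,2,-] (faults so far: 3)
  step 4: ref 3 -> HIT, frames=[5,3,2,-] (faults so far: 3)
  step 5: ref 2 -> HIT, frames=[5,3,2,-] (faults so far: 3)
  step 6: ref 1 -> FAULT, frames=[5,3,2,1] (faults so far: 4)
  step 7: ref 4 -> FAULT, evict 5, frames=[4,3,2,1] (faults so far: 5)
  step 8: ref 1 -> HIT, frames=[4,3,2,1] (faults so far: 5)
  step 9: ref 4 -> HIT, frames=[4,3,2,1] (faults so far: 5)
  step 10: ref 5 -> FAULT, evict 3, frames=[4,5,2,1] (faults so far: 6)
  step 11: ref 1 -> HIT, frames=[4,5,2,1] (faults so far: 6)
  step 12: ref 6 -> FAULT, evict 2, frames=[4,5,6,1] (faults so far: 7)
  step 13: ref 2 -> FAULT, evict 1, frames=[4,5,6,2] (faults so far: 8)
  step 14: ref 5 -> HIT, frames=[4,5,6,2] (faults so far: 8)
  step 15: ref 4 -> HIT, frames=[4,5,6,2] (faults so far: 8)
  FIFO total faults: 8
--- LRU ---
  step 0: ref 5 -> FAULT, frames=[5,-,-,-] (faults so far: 1)
  step 1: ref 3 -> FAULT, frames=[5,3,-,-] (faults so far: 2)
  step 2: ref 2 -> FAULT, frames=[5,3,2,-] (faults so far: 3)
  step 3: ref 3 -> HIT, frames=[5,3,2,-] (faults so far: 3)
  step 4: ref 3 -> HIT, frames=[5,3,2,-] (faults so far: 3)
  step 5: ref 2 -> HIT, frames=[5,3,2,-] (faults so far: 3)
  step 6: ref 1 -> FAULT, frames=[5,3,2,1] (faults so far: 4)
  step 7: ref 4 -> FAULT, evict 5, frames=[4,3,2,1] (faults so far: 5)
  step 8: ref 1 -> HIT, frames=[4,3,2,1] (faults so far: 5)
  step 9: ref 4 -> HIT, frames=[4,3,2,1] (faults so far: 5)
  step 10: ref 5 -> FAULT, evict 3, frames=[4,5,2,1] (faults so far: 6)
  step 11: ref 1 -> HIT, frames=[4,5,2,1] (faults so far: 6)
  step 12: ref 6 -> FAULT, evict 2, frames=[4,5,6,1] (faults so far: 7)
  step 13: ref 2 -> FAULT, evict 4, frames=[2,5,6,1] (faults so far: 8)
  step 14: ref 5 -> HIT, frames=[2,5,6,1] (faults so far: 8)
  step 15: ref 4 -> FAULT, evict 1, frames=[2,5,6,4] (faults so far: 9)
  LRU total faults: 9
--- Optimal ---
  step 0: ref 5 -> FAULT, frames=[5,-,-,-] (faults so far: 1)
  step 1: ref 3 -> FAULT, frames=[5,3,-,-] (faults so far: 2)
  step 2: ref 2 -> FAULT, frames=[5,3,2,-] (faults so far: 3)
  step 3: ref 3 -> HIT, frames=[5,3,2,-] (faults so far: 3)
  step 4: ref 3 -> HIT, frames=[5,3,2,-] (faults so far: 3)
  step 5: ref 2 -> HIT, frames=[5,3,2,-] (faults so far: 3)
  step 6: ref 1 -> FAULT, frames=[5,3,2,1] (faults so far: 4)
  step 7: ref 4 -> FAULT, evict 3, frames=[5,4,2,1] (faults so far: 5)
  step 8: ref 1 -> HIT, frames=[5,4,2,1] (faults so far: 5)
  step 9: ref 4 -> HIT, frames=[5,4,2,1] (faults so far: 5)
  step 10: ref 5 -> HIT, frames=[5,4,2,1] (faults so far: 5)
  step 11: ref 1 -> HIT, frames=[5,4,2,1] (faults so far: 5)
  step 12: ref 6 -> FAULT, evict 1, frames=[5,4,2,6] (faults so far: 6)
  step 13: ref 2 -> HIT, frames=[5,4,2,6] (faults so far: 6)
  step 14: ref 5 -> HIT, frames=[5,4,2,6] (faults so far: 6)
  step 15: ref 4 -> HIT, frames=[5,4,2,6] (faults so far: 6)
  Optimal total faults: 6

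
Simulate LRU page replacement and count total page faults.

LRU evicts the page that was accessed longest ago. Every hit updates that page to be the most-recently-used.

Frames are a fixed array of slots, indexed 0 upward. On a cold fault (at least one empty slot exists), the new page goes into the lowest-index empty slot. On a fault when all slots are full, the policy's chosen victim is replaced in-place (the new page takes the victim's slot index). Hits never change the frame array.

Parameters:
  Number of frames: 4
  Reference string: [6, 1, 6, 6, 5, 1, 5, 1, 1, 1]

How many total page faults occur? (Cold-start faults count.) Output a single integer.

Step 0: ref 6 → FAULT, frames=[6,-,-,-]
Step 1: ref 1 → FAULT, frames=[6,1,-,-]
Step 2: ref 6 → HIT, frames=[6,1,-,-]
Step 3: ref 6 → HIT, frames=[6,1,-,-]
Step 4: ref 5 → FAULT, frames=[6,1,5,-]
Step 5: ref 1 → HIT, frames=[6,1,5,-]
Step 6: ref 5 → HIT, frames=[6,1,5,-]
Step 7: ref 1 → HIT, frames=[6,1,5,-]
Step 8: ref 1 → HIT, frames=[6,1,5,-]
Step 9: ref 1 → HIT, frames=[6,1,5,-]
Total faults: 3

Answer: 3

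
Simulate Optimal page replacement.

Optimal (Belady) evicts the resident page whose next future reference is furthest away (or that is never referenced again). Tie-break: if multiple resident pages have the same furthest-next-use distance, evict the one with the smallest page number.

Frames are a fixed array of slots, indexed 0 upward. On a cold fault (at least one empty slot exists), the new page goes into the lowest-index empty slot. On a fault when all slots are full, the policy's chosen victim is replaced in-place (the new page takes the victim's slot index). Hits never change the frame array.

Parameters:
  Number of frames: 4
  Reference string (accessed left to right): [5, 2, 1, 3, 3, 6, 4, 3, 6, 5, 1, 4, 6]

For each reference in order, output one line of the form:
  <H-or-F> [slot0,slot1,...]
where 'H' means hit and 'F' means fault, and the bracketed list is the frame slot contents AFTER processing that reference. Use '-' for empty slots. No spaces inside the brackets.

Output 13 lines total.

F [5,-,-,-]
F [5,2,-,-]
F [5,2,1,-]
F [5,2,1,3]
H [5,2,1,3]
F [5,6,1,3]
F [5,6,4,3]
H [5,6,4,3]
H [5,6,4,3]
H [5,6,4,3]
F [5,6,4,1]
H [5,6,4,1]
H [5,6,4,1]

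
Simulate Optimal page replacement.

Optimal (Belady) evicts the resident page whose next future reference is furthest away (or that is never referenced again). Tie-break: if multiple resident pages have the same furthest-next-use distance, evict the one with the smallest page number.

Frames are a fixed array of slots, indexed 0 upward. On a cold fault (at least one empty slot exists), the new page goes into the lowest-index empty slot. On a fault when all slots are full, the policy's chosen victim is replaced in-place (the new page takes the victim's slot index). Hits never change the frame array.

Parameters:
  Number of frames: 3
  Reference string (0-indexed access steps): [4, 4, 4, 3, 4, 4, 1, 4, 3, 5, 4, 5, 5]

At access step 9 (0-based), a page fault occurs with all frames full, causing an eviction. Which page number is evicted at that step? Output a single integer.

Answer: 1

Derivation:
Step 0: ref 4 -> FAULT, frames=[4,-,-]
Step 1: ref 4 -> HIT, frames=[4,-,-]
Step 2: ref 4 -> HIT, frames=[4,-,-]
Step 3: ref 3 -> FAULT, frames=[4,3,-]
Step 4: ref 4 -> HIT, frames=[4,3,-]
Step 5: ref 4 -> HIT, frames=[4,3,-]
Step 6: ref 1 -> FAULT, frames=[4,3,1]
Step 7: ref 4 -> HIT, frames=[4,3,1]
Step 8: ref 3 -> HIT, frames=[4,3,1]
Step 9: ref 5 -> FAULT, evict 1, frames=[4,3,5]
At step 9: evicted page 1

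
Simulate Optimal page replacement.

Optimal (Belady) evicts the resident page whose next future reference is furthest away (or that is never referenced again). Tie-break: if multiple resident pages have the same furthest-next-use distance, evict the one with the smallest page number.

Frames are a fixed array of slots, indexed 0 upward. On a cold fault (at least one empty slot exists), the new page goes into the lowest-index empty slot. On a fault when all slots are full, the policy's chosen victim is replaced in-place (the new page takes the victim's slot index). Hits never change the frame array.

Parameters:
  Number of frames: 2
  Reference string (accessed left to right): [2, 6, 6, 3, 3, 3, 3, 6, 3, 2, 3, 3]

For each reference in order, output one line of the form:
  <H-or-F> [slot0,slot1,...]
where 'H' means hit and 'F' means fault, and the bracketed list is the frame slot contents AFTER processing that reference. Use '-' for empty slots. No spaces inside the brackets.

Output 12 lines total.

F [2,-]
F [2,6]
H [2,6]
F [3,6]
H [3,6]
H [3,6]
H [3,6]
H [3,6]
H [3,6]
F [3,2]
H [3,2]
H [3,2]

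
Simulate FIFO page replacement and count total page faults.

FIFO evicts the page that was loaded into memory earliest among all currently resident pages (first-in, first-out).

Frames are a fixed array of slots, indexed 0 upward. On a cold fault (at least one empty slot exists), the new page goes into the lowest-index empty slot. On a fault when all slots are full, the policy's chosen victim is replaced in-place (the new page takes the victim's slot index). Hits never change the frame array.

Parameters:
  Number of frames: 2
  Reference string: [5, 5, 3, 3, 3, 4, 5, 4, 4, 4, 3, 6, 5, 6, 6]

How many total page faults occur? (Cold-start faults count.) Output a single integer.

Step 0: ref 5 → FAULT, frames=[5,-]
Step 1: ref 5 → HIT, frames=[5,-]
Step 2: ref 3 → FAULT, frames=[5,3]
Step 3: ref 3 → HIT, frames=[5,3]
Step 4: ref 3 → HIT, frames=[5,3]
Step 5: ref 4 → FAULT (evict 5), frames=[4,3]
Step 6: ref 5 → FAULT (evict 3), frames=[4,5]
Step 7: ref 4 → HIT, frames=[4,5]
Step 8: ref 4 → HIT, frames=[4,5]
Step 9: ref 4 → HIT, frames=[4,5]
Step 10: ref 3 → FAULT (evict 4), frames=[3,5]
Step 11: ref 6 → FAULT (evict 5), frames=[3,6]
Step 12: ref 5 → FAULT (evict 3), frames=[5,6]
Step 13: ref 6 → HIT, frames=[5,6]
Step 14: ref 6 → HIT, frames=[5,6]
Total faults: 7

Answer: 7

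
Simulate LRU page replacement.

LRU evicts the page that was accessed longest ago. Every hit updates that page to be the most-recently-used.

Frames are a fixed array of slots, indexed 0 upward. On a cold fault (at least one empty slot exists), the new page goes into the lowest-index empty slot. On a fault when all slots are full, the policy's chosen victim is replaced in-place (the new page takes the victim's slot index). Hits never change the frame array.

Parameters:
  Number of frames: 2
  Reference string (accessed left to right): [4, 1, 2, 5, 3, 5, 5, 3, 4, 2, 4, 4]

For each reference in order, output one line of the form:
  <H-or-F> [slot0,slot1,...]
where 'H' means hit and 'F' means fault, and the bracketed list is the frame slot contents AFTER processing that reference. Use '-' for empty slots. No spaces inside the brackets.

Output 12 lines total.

F [4,-]
F [4,1]
F [2,1]
F [2,5]
F [3,5]
H [3,5]
H [3,5]
H [3,5]
F [3,4]
F [2,4]
H [2,4]
H [2,4]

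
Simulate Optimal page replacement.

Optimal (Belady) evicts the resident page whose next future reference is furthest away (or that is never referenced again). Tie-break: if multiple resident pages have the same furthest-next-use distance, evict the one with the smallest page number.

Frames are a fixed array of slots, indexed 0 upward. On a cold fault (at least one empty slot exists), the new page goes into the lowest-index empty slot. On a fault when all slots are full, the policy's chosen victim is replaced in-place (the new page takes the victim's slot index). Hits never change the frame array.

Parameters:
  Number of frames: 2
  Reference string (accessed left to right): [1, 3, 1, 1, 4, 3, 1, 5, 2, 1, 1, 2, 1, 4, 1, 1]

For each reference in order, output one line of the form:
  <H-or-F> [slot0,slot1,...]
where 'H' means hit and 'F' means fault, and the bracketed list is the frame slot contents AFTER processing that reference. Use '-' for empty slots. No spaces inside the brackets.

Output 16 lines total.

F [1,-]
F [1,3]
H [1,3]
H [1,3]
F [4,3]
H [4,3]
F [4,1]
F [5,1]
F [2,1]
H [2,1]
H [2,1]
H [2,1]
H [2,1]
F [4,1]
H [4,1]
H [4,1]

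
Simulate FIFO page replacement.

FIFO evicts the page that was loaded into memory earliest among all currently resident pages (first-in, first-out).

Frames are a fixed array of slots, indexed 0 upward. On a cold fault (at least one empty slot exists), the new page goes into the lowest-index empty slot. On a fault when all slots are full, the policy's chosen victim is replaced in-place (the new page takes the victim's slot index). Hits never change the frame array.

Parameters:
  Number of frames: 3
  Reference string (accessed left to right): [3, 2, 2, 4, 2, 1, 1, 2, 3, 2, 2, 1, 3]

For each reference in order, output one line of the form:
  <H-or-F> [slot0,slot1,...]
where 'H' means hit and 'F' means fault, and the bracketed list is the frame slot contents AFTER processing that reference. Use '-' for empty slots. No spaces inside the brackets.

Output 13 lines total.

F [3,-,-]
F [3,2,-]
H [3,2,-]
F [3,2,4]
H [3,2,4]
F [1,2,4]
H [1,2,4]
H [1,2,4]
F [1,3,4]
F [1,3,2]
H [1,3,2]
H [1,3,2]
H [1,3,2]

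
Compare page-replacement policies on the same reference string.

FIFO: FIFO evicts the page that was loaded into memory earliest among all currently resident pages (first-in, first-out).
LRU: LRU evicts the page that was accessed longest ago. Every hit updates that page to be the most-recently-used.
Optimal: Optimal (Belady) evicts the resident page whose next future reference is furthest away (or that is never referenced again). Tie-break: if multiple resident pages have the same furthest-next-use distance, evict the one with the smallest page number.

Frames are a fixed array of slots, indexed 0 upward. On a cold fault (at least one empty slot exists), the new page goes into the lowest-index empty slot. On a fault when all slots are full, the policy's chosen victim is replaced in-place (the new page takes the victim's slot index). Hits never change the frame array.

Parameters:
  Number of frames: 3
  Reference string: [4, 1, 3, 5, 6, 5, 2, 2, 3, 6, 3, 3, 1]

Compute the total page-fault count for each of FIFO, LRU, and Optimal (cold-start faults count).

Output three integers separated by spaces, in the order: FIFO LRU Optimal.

--- FIFO ---
  step 0: ref 4 -> FAULT, frames=[4,-,-] (faults so far: 1)
  step 1: ref 1 -> FAULT, frames=[4,1,-] (faults so far: 2)
  step 2: ref 3 -> FAULT, frames=[4,1,3] (faults so far: 3)
  step 3: ref 5 -> FAULT, evict 4, frames=[5,1,3] (faults so far: 4)
  step 4: ref 6 -> FAULT, evict 1, frames=[5,6,3] (faults so far: 5)
  step 5: ref 5 -> HIT, frames=[5,6,3] (faults so far: 5)
  step 6: ref 2 -> FAULT, evict 3, frames=[5,6,2] (faults so far: 6)
  step 7: ref 2 -> HIT, frames=[5,6,2] (faults so far: 6)
  step 8: ref 3 -> FAULT, evict 5, frames=[3,6,2] (faults so far: 7)
  step 9: ref 6 -> HIT, frames=[3,6,2] (faults so far: 7)
  step 10: ref 3 -> HIT, frames=[3,6,2] (faults so far: 7)
  step 11: ref 3 -> HIT, frames=[3,6,2] (faults so far: 7)
  step 12: ref 1 -> FAULT, evict 6, frames=[3,1,2] (faults so far: 8)
  FIFO total faults: 8
--- LRU ---
  step 0: ref 4 -> FAULT, frames=[4,-,-] (faults so far: 1)
  step 1: ref 1 -> FAULT, frames=[4,1,-] (faults so far: 2)
  step 2: ref 3 -> FAULT, frames=[4,1,3] (faults so far: 3)
  step 3: ref 5 -> FAULT, evict 4, frames=[5,1,3] (faults so far: 4)
  step 4: ref 6 -> FAULT, evict 1, frames=[5,6,3] (faults so far: 5)
  step 5: ref 5 -> HIT, frames=[5,6,3] (faults so far: 5)
  step 6: ref 2 -> FAULT, evict 3, frames=[5,6,2] (faults so far: 6)
  step 7: ref 2 -> HIT, frames=[5,6,2] (faults so far: 6)
  step 8: ref 3 -> FAULT, evict 6, frames=[5,3,2] (faults so far: 7)
  step 9: ref 6 -> FAULT, evict 5, frames=[6,3,2] (faults so far: 8)
  step 10: ref 3 -> HIT, frames=[6,3,2] (faults so far: 8)
  step 11: ref 3 -> HIT, frames=[6,3,2] (faults so far: 8)
  step 12: ref 1 -> FAULT, evict 2, frames=[6,3,1] (faults so far: 9)
  LRU total faults: 9
--- Optimal ---
  step 0: ref 4 -> FAULT, frames=[4,-,-] (faults so far: 1)
  step 1: ref 1 -> FAULT, frames=[4,1,-] (faults so far: 2)
  step 2: ref 3 -> FAULT, frames=[4,1,3] (faults so far: 3)
  step 3: ref 5 -> FAULT, evict 4, frames=[5,1,3] (faults so far: 4)
  step 4: ref 6 -> FAULT, evict 1, frames=[5,6,3] (faults so far: 5)
  step 5: ref 5 -> HIT, frames=[5,6,3] (faults so far: 5)
  step 6: ref 2 -> FAULT, evict 5, frames=[2,6,3] (faults so far: 6)
  step 7: ref 2 -> HIT, frames=[2,6,3] (faults so far: 6)
  step 8: ref 3 -> HIT, frames=[2,6,3] (faults so far: 6)
  step 9: ref 6 -> HIT, frames=[2,6,3] (faults so far: 6)
  step 10: ref 3 -> HIT, frames=[2,6,3] (faults so far: 6)
  step 11: ref 3 -> HIT, frames=[2,6,3] (faults so far: 6)
  step 12: ref 1 -> FAULT, evict 2, frames=[1,6,3] (faults so far: 7)
  Optimal total faults: 7

Answer: 8 9 7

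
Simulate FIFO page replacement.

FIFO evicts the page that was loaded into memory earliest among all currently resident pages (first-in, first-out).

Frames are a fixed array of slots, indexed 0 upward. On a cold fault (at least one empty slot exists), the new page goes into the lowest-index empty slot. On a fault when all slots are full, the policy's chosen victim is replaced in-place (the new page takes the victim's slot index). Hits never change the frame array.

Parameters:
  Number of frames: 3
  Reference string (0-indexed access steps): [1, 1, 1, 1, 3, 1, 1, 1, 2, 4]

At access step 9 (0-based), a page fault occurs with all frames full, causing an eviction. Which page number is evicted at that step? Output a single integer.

Answer: 1

Derivation:
Step 0: ref 1 -> FAULT, frames=[1,-,-]
Step 1: ref 1 -> HIT, frames=[1,-,-]
Step 2: ref 1 -> HIT, frames=[1,-,-]
Step 3: ref 1 -> HIT, frames=[1,-,-]
Step 4: ref 3 -> FAULT, frames=[1,3,-]
Step 5: ref 1 -> HIT, frames=[1,3,-]
Step 6: ref 1 -> HIT, frames=[1,3,-]
Step 7: ref 1 -> HIT, frames=[1,3,-]
Step 8: ref 2 -> FAULT, frames=[1,3,2]
Step 9: ref 4 -> FAULT, evict 1, frames=[4,3,2]
At step 9: evicted page 1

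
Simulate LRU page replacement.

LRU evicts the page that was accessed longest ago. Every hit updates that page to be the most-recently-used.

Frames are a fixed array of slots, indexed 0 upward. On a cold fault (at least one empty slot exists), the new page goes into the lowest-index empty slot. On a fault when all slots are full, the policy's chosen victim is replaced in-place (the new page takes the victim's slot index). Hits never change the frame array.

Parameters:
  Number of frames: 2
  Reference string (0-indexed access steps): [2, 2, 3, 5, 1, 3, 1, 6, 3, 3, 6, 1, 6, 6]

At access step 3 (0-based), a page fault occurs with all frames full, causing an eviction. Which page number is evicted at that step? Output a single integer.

Answer: 2

Derivation:
Step 0: ref 2 -> FAULT, frames=[2,-]
Step 1: ref 2 -> HIT, frames=[2,-]
Step 2: ref 3 -> FAULT, frames=[2,3]
Step 3: ref 5 -> FAULT, evict 2, frames=[5,3]
At step 3: evicted page 2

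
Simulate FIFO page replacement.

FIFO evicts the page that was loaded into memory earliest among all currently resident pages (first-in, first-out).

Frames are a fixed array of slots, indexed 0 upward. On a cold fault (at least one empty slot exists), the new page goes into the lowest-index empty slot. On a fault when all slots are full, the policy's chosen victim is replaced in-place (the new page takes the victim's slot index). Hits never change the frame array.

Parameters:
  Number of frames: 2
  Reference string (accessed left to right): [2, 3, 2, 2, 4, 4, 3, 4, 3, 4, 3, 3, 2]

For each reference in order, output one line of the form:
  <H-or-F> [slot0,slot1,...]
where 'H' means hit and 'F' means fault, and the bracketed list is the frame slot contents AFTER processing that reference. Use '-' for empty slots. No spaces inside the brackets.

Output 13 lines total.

F [2,-]
F [2,3]
H [2,3]
H [2,3]
F [4,3]
H [4,3]
H [4,3]
H [4,3]
H [4,3]
H [4,3]
H [4,3]
H [4,3]
F [4,2]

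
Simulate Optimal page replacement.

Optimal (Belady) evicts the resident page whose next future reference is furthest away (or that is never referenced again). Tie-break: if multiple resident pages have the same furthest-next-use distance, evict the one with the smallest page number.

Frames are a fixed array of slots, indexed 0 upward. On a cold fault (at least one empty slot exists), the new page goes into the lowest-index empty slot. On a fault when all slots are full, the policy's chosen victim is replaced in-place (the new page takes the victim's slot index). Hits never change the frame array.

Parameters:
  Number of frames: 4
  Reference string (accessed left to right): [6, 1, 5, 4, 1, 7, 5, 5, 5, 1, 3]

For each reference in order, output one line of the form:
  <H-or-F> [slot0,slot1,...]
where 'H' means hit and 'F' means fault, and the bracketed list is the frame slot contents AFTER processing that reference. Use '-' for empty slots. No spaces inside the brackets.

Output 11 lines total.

F [6,-,-,-]
F [6,1,-,-]
F [6,1,5,-]
F [6,1,5,4]
H [6,1,5,4]
F [6,1,5,7]
H [6,1,5,7]
H [6,1,5,7]
H [6,1,5,7]
H [6,1,5,7]
F [6,3,5,7]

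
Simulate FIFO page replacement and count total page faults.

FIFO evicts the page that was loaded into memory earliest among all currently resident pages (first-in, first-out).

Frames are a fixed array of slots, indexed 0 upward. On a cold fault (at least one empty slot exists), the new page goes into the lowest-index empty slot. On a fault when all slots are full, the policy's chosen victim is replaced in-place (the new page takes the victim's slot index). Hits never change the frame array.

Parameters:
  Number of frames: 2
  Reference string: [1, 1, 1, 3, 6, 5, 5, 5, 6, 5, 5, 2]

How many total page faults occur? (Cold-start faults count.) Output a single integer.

Answer: 5

Derivation:
Step 0: ref 1 → FAULT, frames=[1,-]
Step 1: ref 1 → HIT, frames=[1,-]
Step 2: ref 1 → HIT, frames=[1,-]
Step 3: ref 3 → FAULT, frames=[1,3]
Step 4: ref 6 → FAULT (evict 1), frames=[6,3]
Step 5: ref 5 → FAULT (evict 3), frames=[6,5]
Step 6: ref 5 → HIT, frames=[6,5]
Step 7: ref 5 → HIT, frames=[6,5]
Step 8: ref 6 → HIT, frames=[6,5]
Step 9: ref 5 → HIT, frames=[6,5]
Step 10: ref 5 → HIT, frames=[6,5]
Step 11: ref 2 → FAULT (evict 6), frames=[2,5]
Total faults: 5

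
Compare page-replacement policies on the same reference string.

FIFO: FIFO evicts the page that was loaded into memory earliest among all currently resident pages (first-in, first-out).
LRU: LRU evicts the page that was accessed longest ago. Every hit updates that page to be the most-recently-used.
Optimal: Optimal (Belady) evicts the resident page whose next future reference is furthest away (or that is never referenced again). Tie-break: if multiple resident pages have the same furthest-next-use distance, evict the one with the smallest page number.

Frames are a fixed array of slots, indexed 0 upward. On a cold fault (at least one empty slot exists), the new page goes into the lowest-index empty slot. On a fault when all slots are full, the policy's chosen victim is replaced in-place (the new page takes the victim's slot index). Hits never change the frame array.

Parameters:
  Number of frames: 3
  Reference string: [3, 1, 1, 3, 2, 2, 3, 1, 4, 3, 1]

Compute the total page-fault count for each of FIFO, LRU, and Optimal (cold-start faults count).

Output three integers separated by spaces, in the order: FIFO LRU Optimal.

Answer: 6 4 4

Derivation:
--- FIFO ---
  step 0: ref 3 -> FAULT, frames=[3,-,-] (faults so far: 1)
  step 1: ref 1 -> FAULT, frames=[3,1,-] (faults so far: 2)
  step 2: ref 1 -> HIT, frames=[3,1,-] (faults so far: 2)
  step 3: ref 3 -> HIT, frames=[3,1,-] (faults so far: 2)
  step 4: ref 2 -> FAULT, frames=[3,1,2] (faults so far: 3)
  step 5: ref 2 -> HIT, frames=[3,1,2] (faults so far: 3)
  step 6: ref 3 -> HIT, frames=[3,1,2] (faults so far: 3)
  step 7: ref 1 -> HIT, frames=[3,1,2] (faults so far: 3)
  step 8: ref 4 -> FAULT, evict 3, frames=[4,1,2] (faults so far: 4)
  step 9: ref 3 -> FAULT, evict 1, frames=[4,3,2] (faults so far: 5)
  step 10: ref 1 -> FAULT, evict 2, frames=[4,3,1] (faults so far: 6)
  FIFO total faults: 6
--- LRU ---
  step 0: ref 3 -> FAULT, frames=[3,-,-] (faults so far: 1)
  step 1: ref 1 -> FAULT, frames=[3,1,-] (faults so far: 2)
  step 2: ref 1 -> HIT, frames=[3,1,-] (faults so far: 2)
  step 3: ref 3 -> HIT, frames=[3,1,-] (faults so far: 2)
  step 4: ref 2 -> FAULT, frames=[3,1,2] (faults so far: 3)
  step 5: ref 2 -> HIT, frames=[3,1,2] (faults so far: 3)
  step 6: ref 3 -> HIT, frames=[3,1,2] (faults so far: 3)
  step 7: ref 1 -> HIT, frames=[3,1,2] (faults so far: 3)
  step 8: ref 4 -> FAULT, evict 2, frames=[3,1,4] (faults so far: 4)
  step 9: ref 3 -> HIT, frames=[3,1,4] (faults so far: 4)
  step 10: ref 1 -> HIT, frames=[3,1,4] (faults so far: 4)
  LRU total faults: 4
--- Optimal ---
  step 0: ref 3 -> FAULT, frames=[3,-,-] (faults so far: 1)
  step 1: ref 1 -> FAULT, frames=[3,1,-] (faults so far: 2)
  step 2: ref 1 -> HIT, frames=[3,1,-] (faults so far: 2)
  step 3: ref 3 -> HIT, frames=[3,1,-] (faults so far: 2)
  step 4: ref 2 -> FAULT, frames=[3,1,2] (faults so far: 3)
  step 5: ref 2 -> HIT, frames=[3,1,2] (faults so far: 3)
  step 6: ref 3 -> HIT, frames=[3,1,2] (faults so far: 3)
  step 7: ref 1 -> HIT, frames=[3,1,2] (faults so far: 3)
  step 8: ref 4 -> FAULT, evict 2, frames=[3,1,4] (faults so far: 4)
  step 9: ref 3 -> HIT, frames=[3,1,4] (faults so far: 4)
  step 10: ref 1 -> HIT, frames=[3,1,4] (faults so far: 4)
  Optimal total faults: 4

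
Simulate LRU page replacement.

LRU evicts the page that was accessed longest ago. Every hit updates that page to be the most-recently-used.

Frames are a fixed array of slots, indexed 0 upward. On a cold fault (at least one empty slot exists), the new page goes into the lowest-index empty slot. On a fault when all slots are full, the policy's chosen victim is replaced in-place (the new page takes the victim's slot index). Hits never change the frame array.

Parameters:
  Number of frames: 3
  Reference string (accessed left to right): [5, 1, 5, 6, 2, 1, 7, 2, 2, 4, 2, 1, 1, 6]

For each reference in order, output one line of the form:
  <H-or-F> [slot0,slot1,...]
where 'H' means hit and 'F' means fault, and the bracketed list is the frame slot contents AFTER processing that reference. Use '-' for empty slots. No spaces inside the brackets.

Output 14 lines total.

F [5,-,-]
F [5,1,-]
H [5,1,-]
F [5,1,6]
F [5,2,6]
F [1,2,6]
F [1,2,7]
H [1,2,7]
H [1,2,7]
F [4,2,7]
H [4,2,7]
F [4,2,1]
H [4,2,1]
F [6,2,1]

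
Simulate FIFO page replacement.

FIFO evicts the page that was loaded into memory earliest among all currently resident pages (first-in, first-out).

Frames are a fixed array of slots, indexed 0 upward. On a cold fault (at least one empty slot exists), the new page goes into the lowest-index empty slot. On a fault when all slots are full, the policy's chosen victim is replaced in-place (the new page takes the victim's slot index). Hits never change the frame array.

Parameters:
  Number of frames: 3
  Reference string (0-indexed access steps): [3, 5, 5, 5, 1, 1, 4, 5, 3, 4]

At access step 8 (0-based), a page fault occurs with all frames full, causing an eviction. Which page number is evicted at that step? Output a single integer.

Answer: 5

Derivation:
Step 0: ref 3 -> FAULT, frames=[3,-,-]
Step 1: ref 5 -> FAULT, frames=[3,5,-]
Step 2: ref 5 -> HIT, frames=[3,5,-]
Step 3: ref 5 -> HIT, frames=[3,5,-]
Step 4: ref 1 -> FAULT, frames=[3,5,1]
Step 5: ref 1 -> HIT, frames=[3,5,1]
Step 6: ref 4 -> FAULT, evict 3, frames=[4,5,1]
Step 7: ref 5 -> HIT, frames=[4,5,1]
Step 8: ref 3 -> FAULT, evict 5, frames=[4,3,1]
At step 8: evicted page 5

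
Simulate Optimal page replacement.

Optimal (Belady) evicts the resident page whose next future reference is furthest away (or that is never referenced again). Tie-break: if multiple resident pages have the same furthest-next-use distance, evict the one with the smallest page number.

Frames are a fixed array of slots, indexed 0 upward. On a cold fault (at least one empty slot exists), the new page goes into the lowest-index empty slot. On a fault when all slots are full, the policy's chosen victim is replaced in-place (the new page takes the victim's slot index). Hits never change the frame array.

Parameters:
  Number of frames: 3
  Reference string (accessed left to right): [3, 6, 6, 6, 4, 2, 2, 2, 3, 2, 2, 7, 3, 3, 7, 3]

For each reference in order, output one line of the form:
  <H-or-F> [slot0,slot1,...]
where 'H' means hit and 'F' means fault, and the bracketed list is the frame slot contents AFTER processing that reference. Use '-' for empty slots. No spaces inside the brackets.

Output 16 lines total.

F [3,-,-]
F [3,6,-]
H [3,6,-]
H [3,6,-]
F [3,6,4]
F [3,6,2]
H [3,6,2]
H [3,6,2]
H [3,6,2]
H [3,6,2]
H [3,6,2]
F [3,6,7]
H [3,6,7]
H [3,6,7]
H [3,6,7]
H [3,6,7]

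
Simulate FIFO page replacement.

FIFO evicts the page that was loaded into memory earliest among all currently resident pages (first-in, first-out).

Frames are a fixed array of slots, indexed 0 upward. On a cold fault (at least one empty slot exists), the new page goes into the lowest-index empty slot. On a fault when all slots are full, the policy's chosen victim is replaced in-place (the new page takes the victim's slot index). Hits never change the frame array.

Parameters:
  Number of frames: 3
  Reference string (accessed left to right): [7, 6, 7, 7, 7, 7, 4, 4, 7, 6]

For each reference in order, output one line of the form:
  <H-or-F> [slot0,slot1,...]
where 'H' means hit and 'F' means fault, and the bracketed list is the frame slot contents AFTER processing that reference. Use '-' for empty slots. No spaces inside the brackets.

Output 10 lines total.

F [7,-,-]
F [7,6,-]
H [7,6,-]
H [7,6,-]
H [7,6,-]
H [7,6,-]
F [7,6,4]
H [7,6,4]
H [7,6,4]
H [7,6,4]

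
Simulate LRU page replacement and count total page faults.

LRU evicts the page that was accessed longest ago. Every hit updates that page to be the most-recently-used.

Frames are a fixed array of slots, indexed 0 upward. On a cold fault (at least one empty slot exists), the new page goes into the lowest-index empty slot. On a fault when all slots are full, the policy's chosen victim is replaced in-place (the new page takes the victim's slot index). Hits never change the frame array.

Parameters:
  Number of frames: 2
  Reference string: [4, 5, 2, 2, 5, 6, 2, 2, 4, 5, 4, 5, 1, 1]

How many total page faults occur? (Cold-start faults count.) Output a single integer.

Step 0: ref 4 → FAULT, frames=[4,-]
Step 1: ref 5 → FAULT, frames=[4,5]
Step 2: ref 2 → FAULT (evict 4), frames=[2,5]
Step 3: ref 2 → HIT, frames=[2,5]
Step 4: ref 5 → HIT, frames=[2,5]
Step 5: ref 6 → FAULT (evict 2), frames=[6,5]
Step 6: ref 2 → FAULT (evict 5), frames=[6,2]
Step 7: ref 2 → HIT, frames=[6,2]
Step 8: ref 4 → FAULT (evict 6), frames=[4,2]
Step 9: ref 5 → FAULT (evict 2), frames=[4,5]
Step 10: ref 4 → HIT, frames=[4,5]
Step 11: ref 5 → HIT, frames=[4,5]
Step 12: ref 1 → FAULT (evict 4), frames=[1,5]
Step 13: ref 1 → HIT, frames=[1,5]
Total faults: 8

Answer: 8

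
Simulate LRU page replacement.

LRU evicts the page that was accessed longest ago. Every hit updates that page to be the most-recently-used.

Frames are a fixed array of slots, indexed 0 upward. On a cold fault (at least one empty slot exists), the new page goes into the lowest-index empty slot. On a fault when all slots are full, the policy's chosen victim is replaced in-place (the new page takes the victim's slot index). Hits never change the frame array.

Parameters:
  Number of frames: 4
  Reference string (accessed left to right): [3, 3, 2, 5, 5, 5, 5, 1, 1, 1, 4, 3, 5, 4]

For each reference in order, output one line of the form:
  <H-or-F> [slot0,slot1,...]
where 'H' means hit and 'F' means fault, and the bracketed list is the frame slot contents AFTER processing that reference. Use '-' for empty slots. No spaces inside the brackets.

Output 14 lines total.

F [3,-,-,-]
H [3,-,-,-]
F [3,2,-,-]
F [3,2,5,-]
H [3,2,5,-]
H [3,2,5,-]
H [3,2,5,-]
F [3,2,5,1]
H [3,2,5,1]
H [3,2,5,1]
F [4,2,5,1]
F [4,3,5,1]
H [4,3,5,1]
H [4,3,5,1]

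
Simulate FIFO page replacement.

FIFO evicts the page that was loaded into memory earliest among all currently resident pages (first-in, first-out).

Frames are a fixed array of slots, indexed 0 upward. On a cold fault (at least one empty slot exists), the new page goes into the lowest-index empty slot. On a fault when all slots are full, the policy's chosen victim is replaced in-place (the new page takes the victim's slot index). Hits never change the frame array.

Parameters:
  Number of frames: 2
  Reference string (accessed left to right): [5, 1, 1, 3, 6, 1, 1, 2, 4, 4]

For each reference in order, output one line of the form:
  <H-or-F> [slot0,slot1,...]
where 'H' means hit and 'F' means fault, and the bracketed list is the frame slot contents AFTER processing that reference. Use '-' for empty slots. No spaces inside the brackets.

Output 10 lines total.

F [5,-]
F [5,1]
H [5,1]
F [3,1]
F [3,6]
F [1,6]
H [1,6]
F [1,2]
F [4,2]
H [4,2]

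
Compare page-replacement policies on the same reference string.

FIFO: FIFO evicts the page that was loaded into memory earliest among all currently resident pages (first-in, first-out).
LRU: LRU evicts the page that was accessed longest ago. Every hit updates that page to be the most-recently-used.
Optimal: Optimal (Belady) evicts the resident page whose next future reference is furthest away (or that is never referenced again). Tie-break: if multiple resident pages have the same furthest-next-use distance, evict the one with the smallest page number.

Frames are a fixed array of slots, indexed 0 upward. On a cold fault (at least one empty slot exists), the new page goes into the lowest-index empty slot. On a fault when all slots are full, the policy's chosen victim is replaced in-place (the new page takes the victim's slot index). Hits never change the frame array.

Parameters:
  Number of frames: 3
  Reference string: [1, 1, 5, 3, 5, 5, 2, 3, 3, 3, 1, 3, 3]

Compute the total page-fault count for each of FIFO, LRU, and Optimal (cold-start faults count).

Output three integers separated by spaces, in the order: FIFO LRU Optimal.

Answer: 5 5 4

Derivation:
--- FIFO ---
  step 0: ref 1 -> FAULT, frames=[1,-,-] (faults so far: 1)
  step 1: ref 1 -> HIT, frames=[1,-,-] (faults so far: 1)
  step 2: ref 5 -> FAULT, frames=[1,5,-] (faults so far: 2)
  step 3: ref 3 -> FAULT, frames=[1,5,3] (faults so far: 3)
  step 4: ref 5 -> HIT, frames=[1,5,3] (faults so far: 3)
  step 5: ref 5 -> HIT, frames=[1,5,3] (faults so far: 3)
  step 6: ref 2 -> FAULT, evict 1, frames=[2,5,3] (faults so far: 4)
  step 7: ref 3 -> HIT, frames=[2,5,3] (faults so far: 4)
  step 8: ref 3 -> HIT, frames=[2,5,3] (faults so far: 4)
  step 9: ref 3 -> HIT, frames=[2,5,3] (faults so far: 4)
  step 10: ref 1 -> FAULT, evict 5, frames=[2,1,3] (faults so far: 5)
  step 11: ref 3 -> HIT, frames=[2,1,3] (faults so far: 5)
  step 12: ref 3 -> HIT, frames=[2,1,3] (faults so far: 5)
  FIFO total faults: 5
--- LRU ---
  step 0: ref 1 -> FAULT, frames=[1,-,-] (faults so far: 1)
  step 1: ref 1 -> HIT, frames=[1,-,-] (faults so far: 1)
  step 2: ref 5 -> FAULT, frames=[1,5,-] (faults so far: 2)
  step 3: ref 3 -> FAULT, frames=[1,5,3] (faults so far: 3)
  step 4: ref 5 -> HIT, frames=[1,5,3] (faults so far: 3)
  step 5: ref 5 -> HIT, frames=[1,5,3] (faults so far: 3)
  step 6: ref 2 -> FAULT, evict 1, frames=[2,5,3] (faults so far: 4)
  step 7: ref 3 -> HIT, frames=[2,5,3] (faults so far: 4)
  step 8: ref 3 -> HIT, frames=[2,5,3] (faults so far: 4)
  step 9: ref 3 -> HIT, frames=[2,5,3] (faults so far: 4)
  step 10: ref 1 -> FAULT, evict 5, frames=[2,1,3] (faults so far: 5)
  step 11: ref 3 -> HIT, frames=[2,1,3] (faults so far: 5)
  step 12: ref 3 -> HIT, frames=[2,1,3] (faults so far: 5)
  LRU total faults: 5
--- Optimal ---
  step 0: ref 1 -> FAULT, frames=[1,-,-] (faults so far: 1)
  step 1: ref 1 -> HIT, frames=[1,-,-] (faults so far: 1)
  step 2: ref 5 -> FAULT, frames=[1,5,-] (faults so far: 2)
  step 3: ref 3 -> FAULT, frames=[1,5,3] (faults so far: 3)
  step 4: ref 5 -> HIT, frames=[1,5,3] (faults so far: 3)
  step 5: ref 5 -> HIT, frames=[1,5,3] (faults so far: 3)
  step 6: ref 2 -> FAULT, evict 5, frames=[1,2,3] (faults so far: 4)
  step 7: ref 3 -> HIT, frames=[1,2,3] (faults so far: 4)
  step 8: ref 3 -> HIT, frames=[1,2,3] (faults so far: 4)
  step 9: ref 3 -> HIT, frames=[1,2,3] (faults so far: 4)
  step 10: ref 1 -> HIT, frames=[1,2,3] (faults so far: 4)
  step 11: ref 3 -> HIT, frames=[1,2,3] (faults so far: 4)
  step 12: ref 3 -> HIT, frames=[1,2,3] (faults so far: 4)
  Optimal total faults: 4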